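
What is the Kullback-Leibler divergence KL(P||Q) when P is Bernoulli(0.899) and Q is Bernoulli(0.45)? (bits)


KL = p*log2(p/q) + (1-p)*log2((1-p)/(1-q)) = 0.899*log2(0.899/0.45) + 0.101*log2(0.101/0.55) = 0.6506

0.6506 bits


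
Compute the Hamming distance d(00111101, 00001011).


Count differing positions: . . ^ ^ . ^ ^ . = 4 differences

4


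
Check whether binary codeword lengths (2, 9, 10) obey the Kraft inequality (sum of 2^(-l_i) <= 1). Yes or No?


Kraft sum = sum(2^(-l_i)) = 0.2529, need <= 1. Result: satisfied (a binary prefix-free code with these lengths exists)

Yes


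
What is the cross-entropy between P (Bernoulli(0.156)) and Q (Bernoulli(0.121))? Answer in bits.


H(P,Q) = -p*log2(q) - (1-p)*log2(1-q). -0.156*log2(0.121) = 0.475320; -0.844*log2(0.879) = 0.157039. H(P,Q) = 0.475320 + 0.157039 = 0.6324

0.6324 bits


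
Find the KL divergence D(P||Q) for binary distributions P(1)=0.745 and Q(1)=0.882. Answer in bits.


KL = p*log2(p/q) + (1-p)*log2((1-p)/(1-q)) = 0.745*log2(0.745/0.882) + 0.255*log2(0.255/0.118) = 0.1021

0.1021 bits


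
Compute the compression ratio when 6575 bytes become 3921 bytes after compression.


Ratio = original / compressed = 6575 / 3921 = 1.6769

1.6769


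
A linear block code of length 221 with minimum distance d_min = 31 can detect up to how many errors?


Detection capability = d_min - 1 = 31 - 1 = 30

30 errors


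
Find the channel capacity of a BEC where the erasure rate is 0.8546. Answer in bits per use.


C = 1 - epsilon = 1 - 0.8546 = 0.1454

0.1454 bits


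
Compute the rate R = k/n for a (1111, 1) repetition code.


Rate = k/n = 1/1111

1/1111


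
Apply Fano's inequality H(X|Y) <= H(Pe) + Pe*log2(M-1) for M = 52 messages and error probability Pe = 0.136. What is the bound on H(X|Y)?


H(Pe) = -Pe*log2(Pe) - (1-Pe)*log2(1-Pe) = -0.136*log2(0.136) - 0.864*log2(0.864) = 0.391452 + 0.182215 = 0.5737. Pe*log2(M-1) = 0.136*log2(51) = 0.771450. Bound = H(Pe) + Pe*log2(M-1) = 0.391452 + 0.182215 + 0.771450 = 1.3451

1.3451 bits


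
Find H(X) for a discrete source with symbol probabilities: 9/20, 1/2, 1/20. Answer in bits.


H = -sum(p_i * log2(p_i)). Terms: -(9/20)*log2(9/20) = 0.518401; -(1/2)*log2(1/2) = 0.500000; -(1/20)*log2(1/20) = 0.216096. H = 0.518401 + 0.500000 + 0.216096 = 1.2345

1.2345 bits


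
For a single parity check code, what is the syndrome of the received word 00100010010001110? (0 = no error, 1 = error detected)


Syndrome = XOR of all bits = 0 XOR 0 XOR 1 XOR 0 XOR 0 XOR 0 XOR 1 XOR 0 XOR 0 XOR 1 XOR 0 XOR 0 XOR 0 XOR 1 XOR 1 XOR 1 XOR 0 = 0

0


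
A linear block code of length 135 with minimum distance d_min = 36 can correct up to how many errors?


Correction capability = floor((d-1)/2) = floor((36-1)/2) = 17

17 errors


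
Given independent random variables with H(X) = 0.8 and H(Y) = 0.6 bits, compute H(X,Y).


For independent variables, H(X,Y) = H(X) + H(Y) = 0.8 + 0.6 = 1.4

1.4 bits


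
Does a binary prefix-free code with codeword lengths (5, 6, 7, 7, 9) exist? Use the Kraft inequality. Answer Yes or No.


Kraft sum = sum(2^(-l_i)) = 0.0645, need <= 1. Result: satisfied (a binary prefix-free code with these lengths exists)

Yes


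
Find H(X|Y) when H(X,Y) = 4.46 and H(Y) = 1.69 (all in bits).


H(X|Y) = H(X,Y) - H(Y) = 4.46 - 1.69 = 2.77

2.77 bits


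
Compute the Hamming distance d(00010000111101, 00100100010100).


Count differing positions: . . ^ ^ . ^ . . ^ . ^ . . ^ = 6 differences

6


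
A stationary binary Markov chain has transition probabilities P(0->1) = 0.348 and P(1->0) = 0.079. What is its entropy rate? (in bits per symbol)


Stationary distribution: pi_0 = p10/(p01+p10) = 0.185, pi_1 = 0.815. Entropy rate H' = pi_0*H(p01) + pi_1*H(p10) = 0.185*0.9323 + 0.815*0.3986 = 0.4974

0.4974 bits/symbol


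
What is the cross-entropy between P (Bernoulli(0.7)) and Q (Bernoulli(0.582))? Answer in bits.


H(P,Q) = -p*log2(q) - (1-p)*log2(1-q). -0.7*log2(0.582) = 0.546636; -0.3*log2(0.418) = 0.377528. H(P,Q) = 0.546636 + 0.377528 = 0.9242

0.9242 bits


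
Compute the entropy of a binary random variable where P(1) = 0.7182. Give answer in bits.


H = -p*log2(p) - (1-p)*log2(1-p). -0.7182*log2(0.7182) = 0.342971; -0.2818*log2(0.2818) = 0.514921. H = 0.342971 + 0.514921 = 0.8579

0.8579 bits


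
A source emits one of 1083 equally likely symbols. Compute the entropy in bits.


H = log2(n) = log2(1083) = 10.0808

10.0808 bits


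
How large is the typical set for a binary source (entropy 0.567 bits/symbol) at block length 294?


log2|A_typical| = nH = 294 * 0.567 = 166.698, so |A_typical| ~ 2^166.698 = 1.517e+50

1.517e+50


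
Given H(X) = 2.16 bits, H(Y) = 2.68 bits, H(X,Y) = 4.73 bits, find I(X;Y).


I(X;Y) = H(X) + H(Y) - H(X,Y) = 2.16 + 2.68 - 4.73 = 0.11

0.11 bits


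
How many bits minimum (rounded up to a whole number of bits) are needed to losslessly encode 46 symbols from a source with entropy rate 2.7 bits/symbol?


Minimum bits >= n * H = 46 * 2.7 = 124.2, rounded up to a whole number of bits = 125

125 bits


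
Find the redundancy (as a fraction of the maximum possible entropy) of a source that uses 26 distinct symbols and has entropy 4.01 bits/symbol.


H_max = log2(K) = log2(26) = 4.7004 bits/symbol. Redundancy = 1 - H/H_max = 1 - 4.01/4.7004 = 1 - 0.8531 = 0.1469

0.1469


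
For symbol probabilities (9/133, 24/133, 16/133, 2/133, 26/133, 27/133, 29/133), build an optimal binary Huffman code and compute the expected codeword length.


Huffman construction (repeatedly merge the two least-probable nodes; each merge adds 1 bit to every symbol beneath it): 2/133 + 9/133 = 11/133; 11/133 + 16/133 = 27/133; 24/133 + 26/133 = 50/133; 27/133 + 27/133 = 54/133; 29/133 + 50/133 = 79/133; 54/133 + 79/133 = 1. Resulting codeword lengths (in the order the probabilities were given): (4, 3, 3, 4, 3, 2, 2). L_avg = sum(p_i * l_i) = 9/133*4 + 24/133*3 + 16/133*3 + 2/133*4 + 26/133*3 + 27/133*2 + 29/133*2 = 354/133 = 2.6617

2.6617 bits


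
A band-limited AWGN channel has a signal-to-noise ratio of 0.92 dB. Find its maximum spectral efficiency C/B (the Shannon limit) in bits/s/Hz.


SNR_linear = 10^(0.92/10) = 1.2359; C/B = log2(1 + SNR_linear) = log2(1 + 1.2359) = 1.1609

1.1609 bits/s/Hz


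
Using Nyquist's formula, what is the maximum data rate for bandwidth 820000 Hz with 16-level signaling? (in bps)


Rate = 2 * B * log2(M) = 2 * 820000 * 4.0 = 6560000.0

6560000.0 bps


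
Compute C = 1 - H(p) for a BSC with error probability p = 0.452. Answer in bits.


H(p) = -p*log2(p) - (1-p)*log2(1-p) = -0.452*log2(0.452) - 0.548*log2(0.548) = 0.517814 + 0.475528 = 0.9933. C = 1 - H(p) = 1 - 0.9933 = 0.0067

0.0067 bits


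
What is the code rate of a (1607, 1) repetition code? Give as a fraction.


Rate = k/n = 1/1607

1/1607


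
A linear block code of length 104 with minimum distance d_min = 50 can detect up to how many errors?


Detection capability = d_min - 1 = 50 - 1 = 49

49 errors


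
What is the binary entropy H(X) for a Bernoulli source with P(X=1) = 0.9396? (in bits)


H = -p*log2(p) - (1-p)*log2(1-p). -0.9396*log2(0.9396) = 0.084453; -0.0604*log2(0.0604) = 0.244578. H = 0.084453 + 0.244578 = 0.329

0.329 bits


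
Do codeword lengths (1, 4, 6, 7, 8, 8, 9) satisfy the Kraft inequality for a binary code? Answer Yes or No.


Kraft sum = sum(2^(-l_i)) = 0.5957, need <= 1. Result: satisfied (a binary prefix-free code with these lengths exists)

Yes


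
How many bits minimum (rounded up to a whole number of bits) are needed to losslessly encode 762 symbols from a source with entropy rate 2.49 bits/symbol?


Minimum bits >= n * H = 762 * 2.49 = 1897.38, rounded up to a whole number of bits = 1898

1898 bits


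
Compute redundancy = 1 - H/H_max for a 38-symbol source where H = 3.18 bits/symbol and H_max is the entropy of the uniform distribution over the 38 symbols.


H_max = log2(K) = log2(38) = 5.2479 bits/symbol. Redundancy = 1 - H/H_max = 1 - 3.18/5.2479 = 1 - 0.606 = 0.394

0.394


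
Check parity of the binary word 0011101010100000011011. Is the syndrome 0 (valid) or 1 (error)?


Syndrome = XOR of all bits = 0 XOR 0 XOR 1 XOR 1 XOR 1 XOR 0 XOR 1 XOR 0 XOR 1 XOR 0 XOR 1 XOR 0 XOR 0 XOR 0 XOR 0 XOR 0 XOR 0 XOR 1 XOR 1 XOR 0 XOR 1 XOR 1 = 0

0


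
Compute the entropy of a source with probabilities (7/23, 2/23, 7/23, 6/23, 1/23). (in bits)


H = -sum(p_i * log2(p_i)). Terms: -(7/23)*log2(7/23) = 0.522324; -(2/23)*log2(2/23) = 0.306397; -(7/23)*log2(7/23) = 0.522324; -(6/23)*log2(6/23) = 0.505722; -(1/23)*log2(1/23) = 0.196677. H = 0.522324 + 0.306397 + 0.522324 + 0.505722 + 0.196677 = 2.0534

2.0534 bits


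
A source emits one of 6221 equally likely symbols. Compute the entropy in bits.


H = log2(n) = log2(6221) = 12.6029

12.6029 bits


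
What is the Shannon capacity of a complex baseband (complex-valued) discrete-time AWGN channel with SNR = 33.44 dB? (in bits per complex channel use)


SNR_linear = 10^(33.44/10) = 2208.0047; C = log2(1 + SNR_linear) = log2(1 + 2208.0047) = 11.1092

11.1092 bits/channel use


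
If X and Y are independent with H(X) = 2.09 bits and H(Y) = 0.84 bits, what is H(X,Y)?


For independent variables, H(X,Y) = H(X) + H(Y) = 2.09 + 0.84 = 2.93

2.93 bits


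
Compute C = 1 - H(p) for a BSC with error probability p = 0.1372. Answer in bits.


H(p) = -p*log2(p) - (1-p)*log2(1-p) = -0.1372*log2(0.1372) - 0.8628*log2(0.8628) = 0.393167 + 0.183692 = 0.5769. C = 1 - H(p) = 1 - 0.5769 = 0.4231

0.4231 bits


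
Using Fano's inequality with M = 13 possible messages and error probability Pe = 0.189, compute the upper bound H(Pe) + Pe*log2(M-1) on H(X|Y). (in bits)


H(Pe) = -Pe*log2(Pe) - (1-Pe)*log2(1-Pe) = -0.189*log2(0.189) - 0.811*log2(0.811) = 0.454269 + 0.245105 = 0.6994. Pe*log2(M-1) = 0.189*log2(12) = 0.677558. Bound = H(Pe) + Pe*log2(M-1) = 0.454269 + 0.245105 + 0.677558 = 1.3769

1.3769 bits


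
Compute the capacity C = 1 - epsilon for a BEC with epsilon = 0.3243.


C = 1 - epsilon = 1 - 0.3243 = 0.6757

0.6757 bits


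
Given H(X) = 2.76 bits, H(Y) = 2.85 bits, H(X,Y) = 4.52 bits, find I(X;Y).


I(X;Y) = H(X) + H(Y) - H(X,Y) = 2.76 + 2.85 - 4.52 = 1.09

1.09 bits


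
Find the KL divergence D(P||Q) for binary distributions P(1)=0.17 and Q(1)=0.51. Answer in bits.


KL = p*log2(p/q) + (1-p)*log2((1-p)/(1-q)) = 0.17*log2(0.17/0.51) + 0.83*log2(0.83/0.49) = 0.3616

0.3616 bits


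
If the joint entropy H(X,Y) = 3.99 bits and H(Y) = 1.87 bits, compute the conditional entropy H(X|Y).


H(X|Y) = H(X,Y) - H(Y) = 3.99 - 1.87 = 2.12

2.12 bits


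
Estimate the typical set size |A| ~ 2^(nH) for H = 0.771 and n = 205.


log2|A_typical| = nH = 205 * 0.771 = 158.055, so |A_typical| ~ 2^158.055 = 3.796e+47

3.796e+47


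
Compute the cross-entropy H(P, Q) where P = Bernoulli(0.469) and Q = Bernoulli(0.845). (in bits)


H(P,Q) = -p*log2(q) - (1-p)*log2(1-q). -0.469*log2(0.845) = 0.113956; -0.531*log2(0.155) = 1.428209. H(P,Q) = 0.113956 + 1.428209 = 1.5422

1.5422 bits


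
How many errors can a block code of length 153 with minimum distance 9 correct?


Correction capability = floor((d-1)/2) = floor((9-1)/2) = 4

4 errors


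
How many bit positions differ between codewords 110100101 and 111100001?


Count differing positions: . . ^ . . . ^ . . = 2 differences

2


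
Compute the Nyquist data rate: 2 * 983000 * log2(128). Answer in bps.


Rate = 2 * B * log2(M) = 2 * 983000 * 7.0 = 13762000.0

13762000.0 bps


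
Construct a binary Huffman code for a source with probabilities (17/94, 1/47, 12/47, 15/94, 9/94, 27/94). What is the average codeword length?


Huffman construction (repeatedly merge the two least-probable nodes; each merge adds 1 bit to every symbol beneath it): 1/47 + 9/94 = 11/94; 11/94 + 15/94 = 13/47; 17/94 + 12/47 = 41/94; 13/47 + 27/94 = 53/94; 41/94 + 53/94 = 1. Resulting codeword lengths (in the order the probabilities were given): (2, 4, 2, 3, 4, 2). L_avg = sum(p_i * l_i) = 17/94*2 + 1/47*4 + 12/47*2 + 15/94*3 + 9/94*4 + 27/94*2 = 225/94 = 2.3936

2.3936 bits


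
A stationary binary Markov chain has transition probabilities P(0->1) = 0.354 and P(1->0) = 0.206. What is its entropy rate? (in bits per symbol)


Stationary distribution: pi_0 = p10/(p01+p10) = 0.3679, pi_1 = 0.6321. Entropy rate H' = pi_0*H(p01) + pi_1*H(p10) = 0.3679*0.9376 + 0.6321*0.7338 = 0.8087

0.8087 bits/symbol


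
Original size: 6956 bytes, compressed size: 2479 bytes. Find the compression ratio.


Ratio = original / compressed = 6956 / 2479 = 2.806

2.806


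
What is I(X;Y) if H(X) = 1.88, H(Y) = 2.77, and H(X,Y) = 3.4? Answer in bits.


I(X;Y) = H(X) + H(Y) - H(X,Y) = 1.88 + 2.77 - 3.4 = 1.25

1.25 bits


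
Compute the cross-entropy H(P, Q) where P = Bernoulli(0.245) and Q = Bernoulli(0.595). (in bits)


H(P,Q) = -p*log2(q) - (1-p)*log2(1-q). -0.245*log2(0.595) = 0.183514; -0.755*log2(0.405) = 0.984525. H(P,Q) = 0.183514 + 0.984525 = 1.168

1.168 bits


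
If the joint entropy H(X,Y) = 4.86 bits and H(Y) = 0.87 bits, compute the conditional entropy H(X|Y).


H(X|Y) = H(X,Y) - H(Y) = 4.86 - 0.87 = 3.99

3.99 bits


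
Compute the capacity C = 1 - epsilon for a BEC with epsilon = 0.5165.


C = 1 - epsilon = 1 - 0.5165 = 0.4835

0.4835 bits


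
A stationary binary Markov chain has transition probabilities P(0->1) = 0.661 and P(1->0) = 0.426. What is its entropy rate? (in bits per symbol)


Stationary distribution: pi_0 = p10/(p01+p10) = 0.3919, pi_1 = 0.6081. Entropy rate H' = pi_0*H(p01) + pi_1*H(p10) = 0.3919*0.9239 + 0.6081*0.9841 = 0.9605

0.9605 bits/symbol


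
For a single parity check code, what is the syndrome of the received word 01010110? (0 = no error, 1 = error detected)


Syndrome = XOR of all bits = 0 XOR 1 XOR 0 XOR 1 XOR 0 XOR 1 XOR 1 XOR 0 = 0

0


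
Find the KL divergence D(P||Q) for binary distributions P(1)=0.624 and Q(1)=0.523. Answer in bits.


KL = p*log2(p/q) + (1-p)*log2((1-p)/(1-q)) = 0.624*log2(0.624/0.523) + 0.376*log2(0.376/0.477) = 0.0299

0.0299 bits


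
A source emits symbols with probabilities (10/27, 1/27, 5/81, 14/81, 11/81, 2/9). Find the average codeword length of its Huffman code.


Huffman construction (repeatedly merge the two least-probable nodes; each merge adds 1 bit to every symbol beneath it): 1/27 + 5/81 = 8/81; 8/81 + 11/81 = 19/81; 14/81 + 2/9 = 32/81; 19/81 + 10/27 = 49/81; 32/81 + 49/81 = 1. Resulting codeword lengths (in the order the probabilities were given): (2, 4, 4, 2, 3, 2). L_avg = sum(p_i * l_i) = 10/27*2 + 1/27*4 + 5/81*4 + 14/81*2 + 11/81*3 + 2/9*2 = 7/3 = 2.3333

2.3333 bits


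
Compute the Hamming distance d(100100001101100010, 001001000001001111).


Count differing positions: ^ . ^ ^ . ^ . . ^ ^ . . ^ . ^ ^ . ^ = 10 differences

10


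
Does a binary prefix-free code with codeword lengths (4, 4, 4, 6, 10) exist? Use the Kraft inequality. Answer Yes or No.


Kraft sum = sum(2^(-l_i)) = 0.2041, need <= 1. Result: satisfied (a binary prefix-free code with these lengths exists)

Yes


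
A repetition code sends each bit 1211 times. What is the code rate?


Rate = k/n = 1/1211

1/1211


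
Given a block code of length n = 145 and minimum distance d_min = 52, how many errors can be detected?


Detection capability = d_min - 1 = 52 - 1 = 51

51 errors


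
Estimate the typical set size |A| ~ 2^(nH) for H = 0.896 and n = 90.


log2|A_typical| = nH = 90 * 0.896 = 80.64, so |A_typical| ~ 2^80.64 = 1.884e+24

1.884e+24


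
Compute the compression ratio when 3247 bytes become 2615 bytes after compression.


Ratio = original / compressed = 3247 / 2615 = 1.2417

1.2417


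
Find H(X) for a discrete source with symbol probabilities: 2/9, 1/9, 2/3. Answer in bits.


H = -sum(p_i * log2(p_i)). Terms: -(2/9)*log2(2/9) = 0.482206; -(1/9)*log2(1/9) = 0.352214; -(2/3)*log2(2/3) = 0.389975. H = 0.482206 + 0.352214 + 0.389975 = 1.2244

1.2244 bits


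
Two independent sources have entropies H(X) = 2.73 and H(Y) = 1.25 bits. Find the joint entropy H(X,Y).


For independent variables, H(X,Y) = H(X) + H(Y) = 2.73 + 1.25 = 3.98

3.98 bits


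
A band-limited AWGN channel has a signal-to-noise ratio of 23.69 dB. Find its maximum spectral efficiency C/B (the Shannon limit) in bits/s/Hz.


SNR_linear = 10^(23.69/10) = 233.8837; C/B = log2(1 + SNR_linear) = log2(1 + 233.8837) = 7.8758

7.8758 bits/s/Hz


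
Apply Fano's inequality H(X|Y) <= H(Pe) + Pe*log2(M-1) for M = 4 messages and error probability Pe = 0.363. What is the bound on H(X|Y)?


H(Pe) = -Pe*log2(Pe) - (1-Pe)*log2(1-Pe) = -0.363*log2(0.363) - 0.637*log2(0.637) = 0.530691 + 0.414454 = 0.9451. Pe*log2(M-1) = 0.363*log2(3) = 0.575341. Bound = H(Pe) + Pe*log2(M-1) = 0.530691 + 0.414454 + 0.575341 = 1.5205

1.5205 bits


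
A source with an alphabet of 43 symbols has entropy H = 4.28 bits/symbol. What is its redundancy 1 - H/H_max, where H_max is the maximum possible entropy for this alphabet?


H_max = log2(K) = log2(43) = 5.4263 bits/symbol. Redundancy = 1 - H/H_max = 1 - 4.28/5.4263 = 1 - 0.7888 = 0.2112

0.2112


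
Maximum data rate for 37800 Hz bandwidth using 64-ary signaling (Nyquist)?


Rate = 2 * B * log2(M) = 2 * 37800 * 6.0 = 453600.0

453600.0 bps


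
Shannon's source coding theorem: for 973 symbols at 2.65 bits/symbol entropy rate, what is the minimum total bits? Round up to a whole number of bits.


Minimum bits >= n * H = 973 * 2.65 = 2578.45, rounded up to a whole number of bits = 2579

2579 bits


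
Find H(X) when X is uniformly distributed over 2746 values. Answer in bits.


H = log2(n) = log2(2746) = 11.4231

11.4231 bits


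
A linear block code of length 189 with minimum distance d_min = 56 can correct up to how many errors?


Correction capability = floor((d-1)/2) = floor((56-1)/2) = 27

27 errors


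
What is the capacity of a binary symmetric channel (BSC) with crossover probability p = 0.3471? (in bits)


H(p) = -p*log2(p) - (1-p)*log2(1-p) = -0.3471*log2(0.3471) - 0.6529*log2(0.6529) = 0.529875 + 0.401577 = 0.9315. C = 1 - H(p) = 1 - 0.9315 = 0.0685

0.0685 bits


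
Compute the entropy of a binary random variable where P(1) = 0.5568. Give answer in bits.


H = -p*log2(p) - (1-p)*log2(1-p). -0.5568*log2(0.5568) = 0.470367; -0.4432*log2(0.4432) = 0.520304. H = 0.470367 + 0.520304 = 0.9907

0.9907 bits


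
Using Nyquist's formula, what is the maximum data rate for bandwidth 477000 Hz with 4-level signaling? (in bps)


Rate = 2 * B * log2(M) = 2 * 477000 * 2.0 = 1908000.0

1908000.0 bps


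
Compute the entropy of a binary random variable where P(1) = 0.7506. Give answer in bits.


H = -p*log2(p) - (1-p)*log2(1-p). -0.7506*log2(0.7506) = 0.310661; -0.2494*log2(0.2494) = 0.499665. H = 0.310661 + 0.499665 = 0.8103

0.8103 bits


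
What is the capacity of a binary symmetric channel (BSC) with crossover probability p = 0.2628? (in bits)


H(p) = -p*log2(p) - (1-p)*log2(1-p) = -0.2628*log2(0.2628) - 0.7372*log2(0.7372) = 0.506669 + 0.324274 = 0.8309. C = 1 - H(p) = 1 - 0.8309 = 0.1691

0.1691 bits


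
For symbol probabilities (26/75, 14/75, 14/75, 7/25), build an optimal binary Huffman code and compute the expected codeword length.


Huffman construction (repeatedly merge the two least-probable nodes; each merge adds 1 bit to every symbol beneath it): 14/75 + 14/75 = 28/75; 7/25 + 26/75 = 47/75; 28/75 + 47/75 = 1. Resulting codeword lengths (in the order the probabilities were given): (2, 2, 2, 2). L_avg = sum(p_i * l_i) = 26/75*2 + 14/75*2 + 14/75*2 + 7/25*2 = 2

2.0 bits


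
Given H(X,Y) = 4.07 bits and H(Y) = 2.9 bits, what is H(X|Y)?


H(X|Y) = H(X,Y) - H(Y) = 4.07 - 2.9 = 1.17

1.17 bits


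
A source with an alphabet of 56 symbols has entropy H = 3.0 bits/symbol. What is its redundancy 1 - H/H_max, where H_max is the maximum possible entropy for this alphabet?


H_max = log2(K) = log2(56) = 5.8074 bits/symbol. Redundancy = 1 - H/H_max = 1 - 3.0/5.8074 = 1 - 0.5166 = 0.4834

0.4834


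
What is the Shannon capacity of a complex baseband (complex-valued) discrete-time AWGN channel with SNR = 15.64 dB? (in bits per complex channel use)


SNR_linear = 10^(15.64/10) = 36.6438; C = log2(1 + SNR_linear) = log2(1 + 36.6438) = 5.2343

5.2343 bits/channel use


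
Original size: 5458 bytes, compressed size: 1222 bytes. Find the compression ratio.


Ratio = original / compressed = 5458 / 1222 = 4.4664

4.4664


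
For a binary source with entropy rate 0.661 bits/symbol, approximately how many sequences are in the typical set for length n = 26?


log2|A_typical| = nH = 26 * 0.661 = 17.186, so |A_typical| ~ 2^17.186 = 1.491e+05

1.491e+05


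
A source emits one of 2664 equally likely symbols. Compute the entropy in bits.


H = log2(n) = log2(2664) = 11.3794

11.3794 bits


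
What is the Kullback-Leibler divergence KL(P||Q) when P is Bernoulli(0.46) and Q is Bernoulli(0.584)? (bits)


KL = p*log2(p/q) + (1-p)*log2((1-p)/(1-q)) = 0.46*log2(0.46/0.584) + 0.54*log2(0.54/0.416) = 0.0448

0.0448 bits


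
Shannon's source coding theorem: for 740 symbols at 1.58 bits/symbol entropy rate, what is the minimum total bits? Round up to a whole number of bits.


Minimum bits >= n * H = 740 * 1.58 = 1169.2, rounded up to a whole number of bits = 1170

1170 bits


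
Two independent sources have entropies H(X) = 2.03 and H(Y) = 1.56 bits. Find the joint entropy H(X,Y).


For independent variables, H(X,Y) = H(X) + H(Y) = 2.03 + 1.56 = 3.59

3.59 bits


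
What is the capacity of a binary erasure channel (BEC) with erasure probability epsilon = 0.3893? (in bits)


C = 1 - epsilon = 1 - 0.3893 = 0.6107

0.6107 bits


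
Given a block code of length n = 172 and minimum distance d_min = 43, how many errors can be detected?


Detection capability = d_min - 1 = 43 - 1 = 42

42 errors


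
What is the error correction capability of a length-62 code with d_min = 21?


Correction capability = floor((d-1)/2) = floor((21-1)/2) = 10

10 errors


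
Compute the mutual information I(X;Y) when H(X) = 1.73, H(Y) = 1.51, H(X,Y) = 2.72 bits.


I(X;Y) = H(X) + H(Y) - H(X,Y) = 1.73 + 1.51 - 2.72 = 0.52

0.52 bits


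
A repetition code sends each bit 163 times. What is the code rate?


Rate = k/n = 1/163

1/163


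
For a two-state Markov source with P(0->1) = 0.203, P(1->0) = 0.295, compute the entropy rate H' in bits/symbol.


Stationary distribution: pi_0 = p10/(p01+p10) = 0.5924, pi_1 = 0.4076. Entropy rate H' = pi_0*H(p01) + pi_1*H(p10) = 0.5924*0.7279 + 0.4076*0.8751 = 0.7879

0.7879 bits/symbol


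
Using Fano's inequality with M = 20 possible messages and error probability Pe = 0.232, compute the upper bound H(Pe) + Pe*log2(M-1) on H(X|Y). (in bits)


H(Pe) = -Pe*log2(Pe) - (1-Pe)*log2(1-Pe) = -0.232*log2(0.232) - 0.768*log2(0.768) = 0.489010 + 0.292471 = 0.7815. Pe*log2(M-1) = 0.232*log2(19) = 0.985519. Bound = H(Pe) + Pe*log2(M-1) = 0.489010 + 0.292471 + 0.985519 = 1.767

1.767 bits


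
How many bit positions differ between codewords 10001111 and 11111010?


Count differing positions: . ^ ^ ^ . ^ . ^ = 5 differences

5


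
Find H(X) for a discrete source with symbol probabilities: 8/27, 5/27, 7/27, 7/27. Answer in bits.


H = -sum(p_i * log2(p_i)). Terms: -(8/27)*log2(8/27) = 0.519967; -(5/27)*log2(5/27) = 0.450548; -(7/27)*log2(7/27) = 0.504916; -(7/27)*log2(7/27) = 0.504916. H = 0.519967 + 0.450548 + 0.504916 + 0.504916 = 1.9803

1.9803 bits


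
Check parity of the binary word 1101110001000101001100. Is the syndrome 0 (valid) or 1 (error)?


Syndrome = XOR of all bits = 1 XOR 1 XOR 0 XOR 1 XOR 1 XOR 1 XOR 0 XOR 0 XOR 0 XOR 1 XOR 0 XOR 0 XOR 0 XOR 1 XOR 0 XOR 1 XOR 0 XOR 0 XOR 1 XOR 1 XOR 0 XOR 0 = 0

0


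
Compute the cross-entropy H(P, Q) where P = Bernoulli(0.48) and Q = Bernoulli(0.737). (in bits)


H(P,Q) = -p*log2(q) - (1-p)*log2(1-q). -0.48*log2(0.737) = 0.211326; -0.52*log2(0.263) = 1.001970. H(P,Q) = 0.211326 + 1.001970 = 1.2133

1.2133 bits


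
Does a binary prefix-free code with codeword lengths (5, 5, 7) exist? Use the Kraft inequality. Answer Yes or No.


Kraft sum = sum(2^(-l_i)) = 0.0703, need <= 1. Result: satisfied (a binary prefix-free code with these lengths exists)

Yes


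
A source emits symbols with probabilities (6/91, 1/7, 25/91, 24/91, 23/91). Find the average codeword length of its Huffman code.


Huffman construction (repeatedly merge the two least-probable nodes; each merge adds 1 bit to every symbol beneath it): 6/91 + 1/7 = 19/91; 19/91 + 23/91 = 6/13; 24/91 + 25/91 = 7/13; 6/13 + 7/13 = 1. Resulting codeword lengths (in the order the probabilities were given): (3, 3, 2, 2, 2). L_avg = sum(p_i * l_i) = 6/91*3 + 1/7*3 + 25/91*2 + 24/91*2 + 23/91*2 = 201/91 = 2.2088

2.2088 bits


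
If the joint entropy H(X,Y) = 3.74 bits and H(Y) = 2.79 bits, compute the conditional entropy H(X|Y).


H(X|Y) = H(X,Y) - H(Y) = 3.74 - 2.79 = 0.95

0.95 bits


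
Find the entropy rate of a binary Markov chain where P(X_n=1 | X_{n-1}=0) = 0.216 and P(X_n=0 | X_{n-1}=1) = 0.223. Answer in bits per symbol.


Stationary distribution: pi_0 = p10/(p01+p10) = 0.508, pi_1 = 0.492. Entropy rate H' = pi_0*H(p01) + pi_1*H(p10) = 0.508*0.7528 + 0.492*0.7656 = 0.7591

0.7591 bits/symbol


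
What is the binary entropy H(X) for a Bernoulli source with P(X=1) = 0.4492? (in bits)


H = -p*log2(p) - (1-p)*log2(1-p). -0.4492*log2(0.4492) = 0.518633; -0.5508*log2(0.5508) = 0.473908. H = 0.518633 + 0.473908 = 0.9925

0.9925 bits


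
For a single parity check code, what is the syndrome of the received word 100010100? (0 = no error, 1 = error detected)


Syndrome = XOR of all bits = 1 XOR 0 XOR 0 XOR 0 XOR 1 XOR 0 XOR 1 XOR 0 XOR 0 = 1

1


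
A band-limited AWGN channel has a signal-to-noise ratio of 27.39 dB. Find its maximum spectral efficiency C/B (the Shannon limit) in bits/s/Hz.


SNR_linear = 10^(27.39/10) = 548.277; C/B = log2(1 + SNR_linear) = log2(1 + 548.277) = 9.1014

9.1014 bits/s/Hz


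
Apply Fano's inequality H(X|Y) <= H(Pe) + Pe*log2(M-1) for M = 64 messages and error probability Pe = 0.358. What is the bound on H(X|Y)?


H(Pe) = -Pe*log2(Pe) - (1-Pe)*log2(1-Pe) = -0.358*log2(0.358) - 0.642*log2(0.642) = 0.530545 + 0.410466 = 0.941. Pe*log2(M-1) = 0.358*log2(63) = 2.139866. Bound = H(Pe) + Pe*log2(M-1) = 0.530545 + 0.410466 + 2.139866 = 3.0809

3.0809 bits


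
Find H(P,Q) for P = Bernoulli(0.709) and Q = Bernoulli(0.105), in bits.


H(P,Q) = -p*log2(q) - (1-p)*log2(1-q). -0.709*log2(0.105) = 2.305341; -0.291*log2(0.895) = 0.046572. H(P,Q) = 2.305341 + 0.046572 = 2.3519

2.3519 bits


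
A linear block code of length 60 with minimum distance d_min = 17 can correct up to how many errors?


Correction capability = floor((d-1)/2) = floor((17-1)/2) = 8

8 errors


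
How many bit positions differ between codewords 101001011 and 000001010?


Count differing positions: ^ . ^ . . . . . ^ = 3 differences

3


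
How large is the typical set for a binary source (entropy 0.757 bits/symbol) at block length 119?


log2|A_typical| = nH = 119 * 0.757 = 90.083, so |A_typical| ~ 2^90.083 = 1.311e+27

1.311e+27


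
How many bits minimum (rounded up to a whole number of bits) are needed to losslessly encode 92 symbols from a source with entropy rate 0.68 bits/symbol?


Minimum bits >= n * H = 92 * 0.68 = 62.56, rounded up to a whole number of bits = 63

63 bits


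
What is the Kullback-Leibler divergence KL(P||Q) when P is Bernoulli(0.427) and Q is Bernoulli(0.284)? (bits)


KL = p*log2(p/q) + (1-p)*log2((1-p)/(1-q)) = 0.427*log2(0.427/0.284) + 0.573*log2(0.573/0.716) = 0.067

0.067 bits


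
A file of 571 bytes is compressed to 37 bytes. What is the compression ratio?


Ratio = original / compressed = 571 / 37 = 15.4324

15.4324


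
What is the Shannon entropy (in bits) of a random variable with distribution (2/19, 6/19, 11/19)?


H = -sum(p_i * log2(p_i)). Terms: -(2/19)*log2(2/19) = 0.341887; -(6/19)*log2(6/19) = 0.525147; -(11/19)*log2(11/19) = 0.456498. H = 0.341887 + 0.525147 + 0.456498 = 1.3235

1.3235 bits


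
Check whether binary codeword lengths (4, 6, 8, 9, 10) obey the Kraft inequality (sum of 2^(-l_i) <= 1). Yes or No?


Kraft sum = sum(2^(-l_i)) = 0.085, need <= 1. Result: satisfied (a binary prefix-free code with these lengths exists)

Yes


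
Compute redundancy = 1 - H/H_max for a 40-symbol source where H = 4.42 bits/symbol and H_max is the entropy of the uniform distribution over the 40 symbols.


H_max = log2(K) = log2(40) = 5.3219 bits/symbol. Redundancy = 1 - H/H_max = 1 - 4.42/5.3219 = 1 - 0.8305 = 0.1695

0.1695


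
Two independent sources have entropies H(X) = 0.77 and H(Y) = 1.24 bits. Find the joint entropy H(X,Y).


For independent variables, H(X,Y) = H(X) + H(Y) = 0.77 + 1.24 = 2.01

2.01 bits


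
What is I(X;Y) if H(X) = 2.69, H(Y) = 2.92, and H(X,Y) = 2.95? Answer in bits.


I(X;Y) = H(X) + H(Y) - H(X,Y) = 2.69 + 2.92 - 2.95 = 2.66

2.66 bits


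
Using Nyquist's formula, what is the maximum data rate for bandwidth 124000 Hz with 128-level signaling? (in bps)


Rate = 2 * B * log2(M) = 2 * 124000 * 7.0 = 1736000.0

1736000.0 bps


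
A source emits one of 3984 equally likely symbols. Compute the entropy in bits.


H = log2(n) = log2(3984) = 11.96

11.96 bits


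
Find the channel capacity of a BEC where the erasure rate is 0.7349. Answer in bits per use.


C = 1 - epsilon = 1 - 0.7349 = 0.2651

0.2651 bits


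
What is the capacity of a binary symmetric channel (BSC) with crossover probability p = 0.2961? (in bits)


H(p) = -p*log2(p) - (1-p)*log2(1-p) = -0.2961*log2(0.2961) - 0.7039*log2(0.7039) = 0.519905 + 0.356566 = 0.8765. C = 1 - H(p) = 1 - 0.8765 = 0.1235

0.1235 bits


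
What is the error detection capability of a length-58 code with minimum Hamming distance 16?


Detection capability = d_min - 1 = 16 - 1 = 15

15 errors


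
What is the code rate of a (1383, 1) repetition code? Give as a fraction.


Rate = k/n = 1/1383

1/1383


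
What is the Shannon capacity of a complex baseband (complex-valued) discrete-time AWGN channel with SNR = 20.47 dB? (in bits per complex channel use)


SNR_linear = 10^(20.47/10) = 111.4295; C = log2(1 + SNR_linear) = log2(1 + 111.4295) = 6.8129

6.8129 bits/channel use


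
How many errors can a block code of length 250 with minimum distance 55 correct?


Correction capability = floor((d-1)/2) = floor((55-1)/2) = 27

27 errors


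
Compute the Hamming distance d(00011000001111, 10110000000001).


Count differing positions: ^ . ^ . ^ . . . . . ^ ^ ^ . = 6 differences

6


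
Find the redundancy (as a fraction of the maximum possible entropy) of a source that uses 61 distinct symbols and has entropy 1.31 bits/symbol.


H_max = log2(K) = log2(61) = 5.9307 bits/symbol. Redundancy = 1 - H/H_max = 1 - 1.31/5.9307 = 1 - 0.2209 = 0.7791

0.7791


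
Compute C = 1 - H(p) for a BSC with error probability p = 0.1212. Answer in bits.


H(p) = -p*log2(p) - (1-p)*log2(1-p) = -0.1212*log2(0.1212) - 0.8788*log2(0.8788) = 0.368998 + 0.163802 = 0.5328. C = 1 - H(p) = 1 - 0.5328 = 0.4672

0.4672 bits


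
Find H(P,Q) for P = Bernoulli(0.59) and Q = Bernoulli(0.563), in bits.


H(P,Q) = -p*log2(q) - (1-p)*log2(1-q). -0.59*log2(0.563) = 0.488988; -0.41*log2(0.437) = 0.489661. H(P,Q) = 0.488988 + 0.489661 = 0.9786

0.9786 bits


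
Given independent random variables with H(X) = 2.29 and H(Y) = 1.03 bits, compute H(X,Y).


For independent variables, H(X,Y) = H(X) + H(Y) = 2.29 + 1.03 = 3.32

3.32 bits


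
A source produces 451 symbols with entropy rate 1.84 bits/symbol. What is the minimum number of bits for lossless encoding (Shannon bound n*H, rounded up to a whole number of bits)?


Minimum bits >= n * H = 451 * 1.84 = 829.84, rounded up to a whole number of bits = 830

830 bits


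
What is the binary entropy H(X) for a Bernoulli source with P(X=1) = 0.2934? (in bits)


H = -p*log2(p) - (1-p)*log2(1-p). -0.2934*log2(0.2934) = 0.519042; -0.7066*log2(0.7066) = 0.354031. H = 0.519042 + 0.354031 = 0.8731

0.8731 bits


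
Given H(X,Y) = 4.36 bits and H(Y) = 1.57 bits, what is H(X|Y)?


H(X|Y) = H(X,Y) - H(Y) = 4.36 - 1.57 = 2.79

2.79 bits


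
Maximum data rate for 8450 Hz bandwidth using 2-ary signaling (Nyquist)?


Rate = 2 * B * log2(M) = 2 * 8450 * 1.0 = 16900.0

16900.0 bps


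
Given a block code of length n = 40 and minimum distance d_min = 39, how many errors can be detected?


Detection capability = d_min - 1 = 39 - 1 = 38

38 errors


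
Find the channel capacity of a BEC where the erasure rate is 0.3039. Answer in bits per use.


C = 1 - epsilon = 1 - 0.3039 = 0.6961

0.6961 bits


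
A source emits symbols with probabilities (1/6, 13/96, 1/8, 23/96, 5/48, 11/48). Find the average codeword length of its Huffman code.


Huffman construction (repeatedly merge the two least-probable nodes; each merge adds 1 bit to every symbol beneath it): 5/48 + 1/8 = 11/48; 13/96 + 1/6 = 29/96; 11/48 + 11/48 = 11/24; 23/96 + 29/96 = 13/24; 11/24 + 13/24 = 1. Resulting codeword lengths (in the order the probabilities were given): (3, 3, 3, 2, 3, 2). L_avg = sum(p_i * l_i) = 1/6*3 + 13/96*3 + 1/8*3 + 23/96*2 + 5/48*3 + 11/48*2 = 81/32 = 2.5312

2.5312 bits


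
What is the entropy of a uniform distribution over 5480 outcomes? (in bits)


H = log2(n) = log2(5480) = 12.42

12.42 bits


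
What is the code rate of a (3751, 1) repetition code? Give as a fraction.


Rate = k/n = 1/3751

1/3751


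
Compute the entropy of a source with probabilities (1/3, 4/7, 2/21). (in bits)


H = -sum(p_i * log2(p_i)). Terms: -(1/3)*log2(1/3) = 0.528321; -(4/7)*log2(4/7) = 0.461346; -(2/21)*log2(2/21) = 0.323078. H = 0.528321 + 0.461346 + 0.323078 = 1.3127

1.3127 bits


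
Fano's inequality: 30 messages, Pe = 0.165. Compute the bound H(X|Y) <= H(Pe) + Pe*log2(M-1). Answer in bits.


H(Pe) = -Pe*log2(Pe) - (1-Pe)*log2(1-Pe) = -0.165*log2(0.165) - 0.835*log2(0.835) = 0.428911 + 0.217227 = 0.6461. Pe*log2(M-1) = 0.165*log2(29) = 0.801567. Bound = H(Pe) + Pe*log2(M-1) = 0.428911 + 0.217227 + 0.801567 = 1.4477

1.4477 bits


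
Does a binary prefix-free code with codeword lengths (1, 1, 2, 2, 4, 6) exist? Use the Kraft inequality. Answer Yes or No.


Kraft sum = sum(2^(-l_i)) = 1.5781, need <= 1. Result: violated (a binary prefix-free code with these lengths cannot exist)

No


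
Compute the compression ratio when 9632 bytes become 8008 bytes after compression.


Ratio = original / compressed = 9632 / 8008 = 1.2028

1.2028


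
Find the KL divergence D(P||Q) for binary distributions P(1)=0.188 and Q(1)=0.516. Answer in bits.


KL = p*log2(p/q) + (1-p)*log2((1-p)/(1-q)) = 0.188*log2(0.188/0.516) + 0.812*log2(0.812/0.484) = 0.3323

0.3323 bits


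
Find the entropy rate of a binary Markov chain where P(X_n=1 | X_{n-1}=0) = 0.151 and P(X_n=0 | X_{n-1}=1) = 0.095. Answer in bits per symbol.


Stationary distribution: pi_0 = p10/(p01+p10) = 0.3862, pi_1 = 0.6138. Entropy rate H' = pi_0*H(p01) + pi_1*H(p10) = 0.3862*0.6123 + 0.6138*0.4529 = 0.5145

0.5145 bits/symbol


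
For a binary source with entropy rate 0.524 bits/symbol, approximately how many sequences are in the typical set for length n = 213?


log2|A_typical| = nH = 213 * 0.524 = 111.612, so |A_typical| ~ 2^111.612 = 3.968e+33

3.968e+33


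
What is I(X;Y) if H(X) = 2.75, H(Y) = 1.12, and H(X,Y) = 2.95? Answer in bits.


I(X;Y) = H(X) + H(Y) - H(X,Y) = 2.75 + 1.12 - 2.95 = 0.92

0.92 bits


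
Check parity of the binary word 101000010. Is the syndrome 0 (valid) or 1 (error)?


Syndrome = XOR of all bits = 1 XOR 0 XOR 1 XOR 0 XOR 0 XOR 0 XOR 0 XOR 1 XOR 0 = 1

1


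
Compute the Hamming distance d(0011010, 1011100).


Count differing positions: ^ . . . ^ ^ . = 3 differences

3


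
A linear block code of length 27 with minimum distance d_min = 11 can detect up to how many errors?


Detection capability = d_min - 1 = 11 - 1 = 10

10 errors


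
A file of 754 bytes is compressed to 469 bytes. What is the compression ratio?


Ratio = original / compressed = 754 / 469 = 1.6077

1.6077


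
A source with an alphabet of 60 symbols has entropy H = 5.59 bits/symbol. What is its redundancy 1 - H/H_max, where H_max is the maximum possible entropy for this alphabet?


H_max = log2(K) = log2(60) = 5.9069 bits/symbol. Redundancy = 1 - H/H_max = 1 - 5.59/5.9069 = 1 - 0.9464 = 0.0536

0.0536


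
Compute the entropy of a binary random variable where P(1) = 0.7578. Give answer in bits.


H = -p*log2(p) - (1-p)*log2(1-p). -0.7578*log2(0.7578) = 0.303204; -0.2422*log2(0.2422) = 0.495476. H = 0.303204 + 0.495476 = 0.7987

0.7987 bits


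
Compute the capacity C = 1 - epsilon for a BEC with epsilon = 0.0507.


C = 1 - epsilon = 1 - 0.0507 = 0.9493

0.9493 bits


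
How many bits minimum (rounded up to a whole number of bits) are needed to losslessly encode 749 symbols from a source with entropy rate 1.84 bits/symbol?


Minimum bits >= n * H = 749 * 1.84 = 1378.16, rounded up to a whole number of bits = 1379

1379 bits


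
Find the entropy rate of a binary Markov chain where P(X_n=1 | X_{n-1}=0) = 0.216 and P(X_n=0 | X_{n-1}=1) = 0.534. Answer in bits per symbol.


Stationary distribution: pi_0 = p10/(p01+p10) = 0.712, pi_1 = 0.288. Entropy rate H' = pi_0*H(p01) + pi_1*H(p10) = 0.712*0.7528 + 0.288*0.9967 = 0.823

0.823 bits/symbol


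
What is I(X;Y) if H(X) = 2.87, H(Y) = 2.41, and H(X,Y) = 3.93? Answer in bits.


I(X;Y) = H(X) + H(Y) - H(X,Y) = 2.87 + 2.41 - 3.93 = 1.35

1.35 bits


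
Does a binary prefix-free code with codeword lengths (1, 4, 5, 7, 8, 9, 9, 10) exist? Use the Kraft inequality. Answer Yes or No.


Kraft sum = sum(2^(-l_i)) = 0.6104, need <= 1. Result: satisfied (a binary prefix-free code with these lengths exists)

Yes


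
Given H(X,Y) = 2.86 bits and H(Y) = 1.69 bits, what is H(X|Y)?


H(X|Y) = H(X,Y) - H(Y) = 2.86 - 1.69 = 1.17

1.17 bits


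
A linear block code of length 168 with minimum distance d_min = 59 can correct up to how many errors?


Correction capability = floor((d-1)/2) = floor((59-1)/2) = 29

29 errors


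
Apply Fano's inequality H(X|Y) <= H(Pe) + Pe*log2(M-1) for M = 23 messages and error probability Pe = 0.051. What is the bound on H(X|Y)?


H(Pe) = -Pe*log2(Pe) - (1-Pe)*log2(1-Pe) = -0.051*log2(0.051) - 0.949*log2(0.949) = 0.218961 + 0.071668 = 0.2906. Pe*log2(M-1) = 0.051*log2(22) = 0.227431. Bound = H(Pe) + Pe*log2(M-1) = 0.218961 + 0.071668 + 0.227431 = 0.5181

0.5181 bits


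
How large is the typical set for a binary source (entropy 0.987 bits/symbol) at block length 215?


log2|A_typical| = nH = 215 * 0.987 = 212.205, so |A_typical| ~ 2^212.205 = 7.587e+63

7.587e+63


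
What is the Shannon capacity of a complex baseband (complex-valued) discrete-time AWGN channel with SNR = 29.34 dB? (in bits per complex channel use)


SNR_linear = 10^(29.34/10) = 859.0135; C = log2(1 + SNR_linear) = log2(1 + 859.0135) = 9.7482

9.7482 bits/channel use


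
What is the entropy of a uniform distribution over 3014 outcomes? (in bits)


H = log2(n) = log2(3014) = 11.5575

11.5575 bits


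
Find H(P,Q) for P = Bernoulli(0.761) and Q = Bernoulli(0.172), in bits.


H(P,Q) = -p*log2(q) - (1-p)*log2(1-q). -0.761*log2(0.172) = 1.932574; -0.239*log2(0.828) = 0.065079. H(P,Q) = 1.932574 + 0.065079 = 1.9977

1.9977 bits
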